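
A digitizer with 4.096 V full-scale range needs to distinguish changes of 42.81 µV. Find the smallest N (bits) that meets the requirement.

17 bits

Number of steps required ≥ 4.096 V / 42.81 µV = 95678.58.
Need 2^N ≥ 95678.58; 2^16 = 65536, 2^17 = 131072.
Minimum N = 17.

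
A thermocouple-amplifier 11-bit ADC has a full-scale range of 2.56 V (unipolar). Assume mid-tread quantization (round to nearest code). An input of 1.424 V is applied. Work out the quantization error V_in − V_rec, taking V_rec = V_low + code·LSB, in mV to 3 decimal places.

0.250 mV

LSB = 2.56/2^11 = 1.250 mV.
(V_in − V_low)/LSB = (1.424 − 0)/0.00125 = 1139.2000 → code 1139 (round).
V_rec = 0 + 1139·0.00125 = 1.42375 V.
V_in − V_rec = 0.00025 V = 0.250 mV.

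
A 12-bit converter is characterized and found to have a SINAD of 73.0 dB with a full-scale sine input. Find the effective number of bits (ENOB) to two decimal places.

ENOB = (SINAD − 1.76) / 6.02 = (73.0 − 1.76)/6.02 = 11.834.

11.83 bits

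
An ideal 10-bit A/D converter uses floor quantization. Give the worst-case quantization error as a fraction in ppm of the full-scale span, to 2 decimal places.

Truncating → worst-case error = 1 LSB = V_FS/2^10, so 1e+06/1024 = 976.562 ppm of full scale.

976.56 ppm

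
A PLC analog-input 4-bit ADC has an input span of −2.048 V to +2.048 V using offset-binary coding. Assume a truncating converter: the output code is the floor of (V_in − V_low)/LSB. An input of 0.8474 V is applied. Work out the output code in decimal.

LSB = 4.096 V / 16 = 256.000 mV.
(V_in − V_low)/LSB = (0.8474 − (−2.048)) / 0.256 = 11.310.
Floor → code 11.

code 11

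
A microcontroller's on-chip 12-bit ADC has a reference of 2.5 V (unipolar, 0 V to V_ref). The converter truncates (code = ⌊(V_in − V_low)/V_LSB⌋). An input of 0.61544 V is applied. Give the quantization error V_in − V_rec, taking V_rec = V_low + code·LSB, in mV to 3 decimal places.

0.206 mV

LSB = 2.5/2^12 = 0.610 mV.
(V_in − V_low)/LSB = (0.61544 − 0)/0.000610352 = 1008.3369 → code 1008 (floor).
Code 1008 maps back to 0 + 1008×0.000610352 V = 0.61523438 V.
Difference: 0.000205625 V → 0.206 mV.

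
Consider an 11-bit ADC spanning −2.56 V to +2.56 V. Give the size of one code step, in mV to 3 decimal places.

2.500 mV

Full-scale span = 5.12 V.
LSB = 5.12 / 2^11 = 5.12 / 2048 = 0.0025 V = 2.500 mV.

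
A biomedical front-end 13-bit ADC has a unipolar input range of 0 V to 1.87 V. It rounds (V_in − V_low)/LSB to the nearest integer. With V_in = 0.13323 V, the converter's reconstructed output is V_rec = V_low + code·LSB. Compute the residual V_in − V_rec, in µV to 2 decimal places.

One LSB is 1.87 V / 8192 = 228.27 µV.
Scaled input = 583.6471 LSBs, so code = 584.
Reconstructed: 0.13331055 V.
Error = 0.13323 − 0.13331055 = -8.05469e-05 V = -80.55 µV.

-80.55 µV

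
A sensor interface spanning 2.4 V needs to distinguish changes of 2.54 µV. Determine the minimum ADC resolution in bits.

Number of steps required ≥ 2.4 V / 2.54 µV = 944881.89.
Need 2^N ≥ 944881.89; 2^19 = 524288, 2^20 = 1048576.
Minimum N = 20.

20 bits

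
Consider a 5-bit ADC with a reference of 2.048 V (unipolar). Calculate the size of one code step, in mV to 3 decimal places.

Full-scale span = 2.048 V.
LSB = 2.048 / 2^5 = 2.048 / 32 = 0.064 V = 64.000 mV.

64.000 mV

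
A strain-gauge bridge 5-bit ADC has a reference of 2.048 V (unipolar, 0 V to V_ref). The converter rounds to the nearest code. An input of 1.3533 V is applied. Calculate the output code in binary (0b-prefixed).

code 0b10101 (decimal 21)

With 32 levels over 2.048 V, one step is 64.000 mV.
(1.3533 − 0) / 0.064 = 21.145 LSBs.
So the output code is 21.
In binary (0b-prefixed): 0b10101.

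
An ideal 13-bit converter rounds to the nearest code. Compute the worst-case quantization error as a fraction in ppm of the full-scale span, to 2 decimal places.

61.04 ppm

Rounding → worst-case error = ½ LSB = V_FS/2^14, so 1e+06/16384 = 61.0352 ppm of full scale.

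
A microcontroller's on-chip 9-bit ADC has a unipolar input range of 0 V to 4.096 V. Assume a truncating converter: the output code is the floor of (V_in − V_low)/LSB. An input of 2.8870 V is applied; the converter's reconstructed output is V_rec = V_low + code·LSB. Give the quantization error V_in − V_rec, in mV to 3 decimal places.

One LSB is 4.096 V / 512 = 8.000 mV.
Scaled input = 360.8750 LSBs, so code = 360.
Code 360 maps back to 0 + 360×0.008 V = 2.88 V.
Difference: 0.007 V → 7.000 mV.

7.000 mV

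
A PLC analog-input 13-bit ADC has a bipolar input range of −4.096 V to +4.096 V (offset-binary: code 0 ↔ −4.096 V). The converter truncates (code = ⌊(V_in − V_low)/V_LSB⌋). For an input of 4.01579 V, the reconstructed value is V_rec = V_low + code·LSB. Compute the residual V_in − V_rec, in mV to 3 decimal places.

0.790 mV

LSB = 8.192/2^13 = 1.000 mV.
(V_in − V_low)/LSB = (4.01579 − (−4.096))/0.001 = 8111.7900 → code 8111 (floor).
Code 8111 maps back to (−4.096) + 8111×0.001 V = 4.015 V.
V_in − V_rec = 0.00079 V = 0.790 mV.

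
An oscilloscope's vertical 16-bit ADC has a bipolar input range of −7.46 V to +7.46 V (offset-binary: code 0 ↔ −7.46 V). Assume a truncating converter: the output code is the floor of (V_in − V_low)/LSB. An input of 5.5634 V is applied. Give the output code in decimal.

code 57205

With 65536 levels over 14.92 V, one step is 227.66 µV.
(5.5634 − (−7.46)) / 0.000227661 = 57205.197 LSBs.
Floor → code 57205.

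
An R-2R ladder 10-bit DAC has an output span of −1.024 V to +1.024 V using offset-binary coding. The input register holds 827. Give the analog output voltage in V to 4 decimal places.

0.6300 V

LSB = 2.048 V / 2^10 = 2.000 mV.
V_out = (−1.024) + 827 × 0.002 V = 0.63 V.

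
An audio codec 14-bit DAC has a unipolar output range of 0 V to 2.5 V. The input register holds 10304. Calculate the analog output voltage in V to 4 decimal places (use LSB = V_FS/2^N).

1.5723 V

LSB = 2.5 V / 2^14 = 152.59 µV.
V_out = 0 + 10304 × 0.000152588 V = 1.57227 V.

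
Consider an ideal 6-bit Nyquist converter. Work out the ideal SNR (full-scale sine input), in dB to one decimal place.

SNR ≈ 6.02·N + 1.76 dB = 6.02·6 + 1.76 = 37.88 dB.

37.9 dB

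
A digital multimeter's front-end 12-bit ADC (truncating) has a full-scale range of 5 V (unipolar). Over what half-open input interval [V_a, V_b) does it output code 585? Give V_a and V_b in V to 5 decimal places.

LSB = 5/2^12 = 1.221 mV.
V_a = V_low + 585·LSB = 0.714111 V; V_b = V_low + 586·LSB = 0.715332 V.

[0.71411 V, 0.71533 V)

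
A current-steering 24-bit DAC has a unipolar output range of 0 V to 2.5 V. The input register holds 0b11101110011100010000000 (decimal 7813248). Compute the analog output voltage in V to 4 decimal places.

LSB = 2.5 V / 2^24 = 0.15 µV.
Code 0b11101110011100010000000 = 7813248 decimal.
V_out = 0 + 7813248 × 1.49012e-07 V = 1.16426 V.

1.1643 V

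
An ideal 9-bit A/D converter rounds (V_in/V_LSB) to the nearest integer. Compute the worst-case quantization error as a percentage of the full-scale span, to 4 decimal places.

Rounding → worst-case error = ½ LSB = V_FS/2^10, so 100/1024 = 0.0976562 % of full scale.

0.0977 %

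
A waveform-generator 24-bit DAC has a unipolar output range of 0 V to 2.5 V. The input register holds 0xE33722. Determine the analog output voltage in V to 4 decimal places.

LSB = 2.5 V / 2^24 = 0.15 µV.
Code 0xE33722 = 14890786 decimal.
V_out = 0 + 14890786 × 1.49012e-07 V = 2.2189 V.

2.2189 V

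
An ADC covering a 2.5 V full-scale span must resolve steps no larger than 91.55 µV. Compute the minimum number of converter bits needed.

15 bits

Number of steps required ≥ 2.5 V / 91.55 µV = 27307.48.
Need 2^N ≥ 27307.48; 2^14 = 16384, 2^15 = 32768.
Minimum N = 15.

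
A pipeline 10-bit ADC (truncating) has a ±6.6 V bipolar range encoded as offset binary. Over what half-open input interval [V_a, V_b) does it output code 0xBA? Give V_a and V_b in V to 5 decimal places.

[-4.20234 V, -4.18945 V)

LSB = 13.2/2^10 = 12.891 mV.
Code 0xBA = 186 decimal.
V_a = V_low + 186·LSB = -4.20234 V; V_b = V_low + 187·LSB = -4.18945 V.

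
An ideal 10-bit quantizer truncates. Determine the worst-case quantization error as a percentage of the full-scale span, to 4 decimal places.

Truncating → worst-case error = 1 LSB = V_FS/2^10, so 100/1024 = 0.0976562 % of full scale.

0.0977 %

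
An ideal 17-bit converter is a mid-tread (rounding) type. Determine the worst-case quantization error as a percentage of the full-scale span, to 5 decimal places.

0.00038 %

Rounding → worst-case error = ½ LSB = V_FS/2^18, so 100/262144 = 0.00038147 % of full scale.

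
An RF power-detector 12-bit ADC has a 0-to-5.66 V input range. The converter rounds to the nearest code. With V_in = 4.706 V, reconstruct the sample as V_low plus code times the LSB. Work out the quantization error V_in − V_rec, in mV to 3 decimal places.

-0.533 mV

One LSB is 5.66 V / 4096 = 1.382 mV.
(V_in − V_low)/LSB = (4.706 − 0)/0.00138184 = 3405.6141 → code 3406 (round).
V_rec = 0 + 3406·0.00138184 = 4.7065332 V.
V_in − V_rec = -0.000533203 V = -0.533 mV.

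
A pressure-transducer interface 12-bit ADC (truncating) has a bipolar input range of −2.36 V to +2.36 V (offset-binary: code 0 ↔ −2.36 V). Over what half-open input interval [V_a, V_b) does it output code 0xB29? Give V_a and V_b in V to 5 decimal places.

[0.93225 V, 0.93340 V)

LSB = 4.72/2^12 = 1.152 mV.
Code 0xB29 = 2857 decimal.
V_a = V_low + 2857·LSB = 0.932246 V; V_b = V_low + 2858·LSB = 0.933398 V.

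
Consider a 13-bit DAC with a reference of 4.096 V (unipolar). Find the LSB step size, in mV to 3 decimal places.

0.500 mV

Full-scale span = 4.096 V.
LSB = 4.096 / 2^13 = 4.096 / 8192 = 0.0005 V = 0.500 mV.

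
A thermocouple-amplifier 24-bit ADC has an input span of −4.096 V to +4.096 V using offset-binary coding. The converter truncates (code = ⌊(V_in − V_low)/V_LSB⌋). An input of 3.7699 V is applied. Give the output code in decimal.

Full-scale span = 8.192 V; LSB = 8.192/2^24 = 0.49 µV.
(3.7699 − (−4.096)) / 4.88281e-07 = 16109363.200 LSBs.
So the output code is 16109363.

code 16109363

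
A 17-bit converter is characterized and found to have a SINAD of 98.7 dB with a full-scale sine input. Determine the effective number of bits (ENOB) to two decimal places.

16.10 bits

ENOB = (SINAD − 1.76) / 6.02 = (98.7 − 1.76)/6.02 = 16.103.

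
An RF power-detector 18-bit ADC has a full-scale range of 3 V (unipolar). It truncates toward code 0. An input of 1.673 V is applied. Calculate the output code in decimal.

code 146188

Full-scale span = 3 V; LSB = 3/2^18 = 11.44 µV.
(1.673 − 0) / 1.14441e-05 = 146188.971 LSBs.
So the output code is 146188.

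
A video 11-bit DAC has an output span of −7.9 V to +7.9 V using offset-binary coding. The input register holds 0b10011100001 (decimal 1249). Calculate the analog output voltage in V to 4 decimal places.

1.7358 V

LSB = 15.8 V / 2^11 = 7.715 mV.
Code 0b10011100001 = 1249 decimal.
V_out = (−7.9) + 1249 × 0.00771484 V = 1.73584 V.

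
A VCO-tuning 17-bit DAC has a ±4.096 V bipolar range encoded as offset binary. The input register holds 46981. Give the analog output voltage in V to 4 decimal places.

LSB = 8.192 V / 2^17 = 62.50 µV.
V_out = (−4.096) + 46981 × 6.25e-05 V = -1.15969 V.

-1.1597 V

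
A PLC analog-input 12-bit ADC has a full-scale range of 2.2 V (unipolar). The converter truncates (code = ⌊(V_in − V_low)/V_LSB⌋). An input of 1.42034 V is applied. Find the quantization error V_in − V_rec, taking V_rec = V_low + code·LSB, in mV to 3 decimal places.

One LSB is 2.2 V / 4096 = 0.537 mV.
Scaled input = 2644.4148 LSBs, so code = 2644.
Code 2644 maps back to 0 + 2644×0.000537109 V = 1.4201172 V.
V_in − V_rec = 0.000222813 V = 0.223 mV.

0.223 mV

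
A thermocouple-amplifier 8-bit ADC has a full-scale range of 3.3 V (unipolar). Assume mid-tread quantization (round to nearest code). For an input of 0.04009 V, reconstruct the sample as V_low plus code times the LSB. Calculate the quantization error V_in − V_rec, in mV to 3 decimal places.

LSB = 3.3/2^8 = 12.891 mV.
Scaled input = 3.1100 LSBs, so code = 3.
Reconstructed: 0.038671875 V.
V_in − V_rec = 0.00141812 V = 1.418 mV.

1.418 mV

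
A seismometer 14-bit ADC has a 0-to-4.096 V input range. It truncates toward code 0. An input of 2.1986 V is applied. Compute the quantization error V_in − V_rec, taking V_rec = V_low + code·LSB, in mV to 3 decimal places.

0.100 mV

Step size: 4.096 V ÷ 2^14 = 250.00 µV.
(2.1986 − 0)/0.00025 = 8794.4000; ⌊·⌋ gives code 8794.
Code 8794 maps back to 0 + 8794×0.00025 V = 2.1985 V.
V_in − V_rec = 0.0001 V = 0.100 mV.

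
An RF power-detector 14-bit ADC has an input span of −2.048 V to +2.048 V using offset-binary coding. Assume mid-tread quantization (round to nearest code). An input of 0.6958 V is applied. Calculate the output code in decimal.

code 10975

With 16384 levels over 4.096 V, one step is 250.00 µV.
(0.6958 − (−2.048)) / 0.00025 = 10975.200 LSBs.
So the output code is 10975.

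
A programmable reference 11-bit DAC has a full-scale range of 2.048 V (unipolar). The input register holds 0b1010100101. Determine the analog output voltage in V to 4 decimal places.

LSB = 2.048 V / 2^11 = 1.000 mV.
Code 0b1010100101 = 677 decimal.
V_out = 0 + 677 × 0.001 V = 0.677 V.

0.6770 V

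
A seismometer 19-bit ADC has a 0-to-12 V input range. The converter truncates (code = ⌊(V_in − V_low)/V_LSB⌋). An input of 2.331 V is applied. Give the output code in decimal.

code 101842

Full-scale span = 12 V; LSB = 12/2^19 = 22.89 µV.
(V_in − V_low)/LSB = (2.331 − 0) / 2.28882e-05 = 101842.944.
⌊·⌋(101842.944) = 101842.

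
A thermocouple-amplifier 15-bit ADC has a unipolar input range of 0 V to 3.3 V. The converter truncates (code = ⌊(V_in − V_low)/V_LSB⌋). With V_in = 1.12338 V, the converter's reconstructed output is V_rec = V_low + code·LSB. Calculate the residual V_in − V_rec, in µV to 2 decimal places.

82.88 µV

One LSB is 3.3 V / 32768 = 100.71 µV.
(1.12338 − 0)/0.000100708 = 11154.8230; ⌊·⌋ gives code 11154.
V_rec = 0 + 11154·0.000100708 = 1.1232971 V.
Difference: 8.28809e-05 V → 82.88 µV.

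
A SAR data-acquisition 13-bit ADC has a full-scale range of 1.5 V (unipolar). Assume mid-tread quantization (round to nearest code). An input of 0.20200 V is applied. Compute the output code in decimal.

LSB = 1.5 V / 8192 = 183.11 µV.
Input sits at 1103.189 steps above V_low.
round(1103.189) = 1103.

code 1103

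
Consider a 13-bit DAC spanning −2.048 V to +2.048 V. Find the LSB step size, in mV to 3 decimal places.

0.500 mV

Full-scale span = 4.096 V.
LSB = 4.096 / 2^13 = 4.096 / 8192 = 0.0005 V = 0.500 mV.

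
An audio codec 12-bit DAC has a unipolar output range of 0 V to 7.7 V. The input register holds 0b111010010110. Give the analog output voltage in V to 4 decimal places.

LSB = 7.7 V / 2^12 = 1.880 mV.
Code 0b111010010110 = 3734 decimal.
V_out = 0 + 3734 × 0.00187988 V = 7.01948 V.

7.0195 V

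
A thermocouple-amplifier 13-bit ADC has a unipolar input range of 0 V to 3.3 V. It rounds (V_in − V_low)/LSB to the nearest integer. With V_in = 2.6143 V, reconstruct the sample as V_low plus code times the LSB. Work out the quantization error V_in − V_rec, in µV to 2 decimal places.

-79.88 µV

LSB = 3.3/2^13 = 402.83 µV.
(2.6143 − 0)/0.000402832 = 6489.8017; round gives code 6490.
Reconstructed: 2.6143799 V.
Error = 2.6143 − 2.6143799 = -7.98828e-05 V = -79.88 µV.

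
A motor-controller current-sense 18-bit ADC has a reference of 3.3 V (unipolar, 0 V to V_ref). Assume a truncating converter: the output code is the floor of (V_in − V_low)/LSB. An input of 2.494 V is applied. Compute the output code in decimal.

Full-scale span = 3.3 V; LSB = 3.3/2^18 = 12.59 µV.
(2.494 − 0) / 1.25885e-05 = 198117.314 LSBs.
⌊·⌋(198117.314) = 198117.

code 198117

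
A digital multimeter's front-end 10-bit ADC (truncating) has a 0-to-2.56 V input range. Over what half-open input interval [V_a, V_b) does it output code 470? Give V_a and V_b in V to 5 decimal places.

[1.17500 V, 1.17750 V)

LSB = 2.56/2^10 = 2.500 mV.
V_a = V_low + 470·LSB = 1.175 V; V_b = V_low + 471·LSB = 1.1775 V.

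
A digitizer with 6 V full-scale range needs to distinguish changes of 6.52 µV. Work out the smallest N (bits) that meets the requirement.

Number of steps required ≥ 6 V / 6.52 µV = 920245.40.
Need 2^N ≥ 920245.40; 2^19 = 524288, 2^20 = 1048576.
Minimum N = 20.

20 bits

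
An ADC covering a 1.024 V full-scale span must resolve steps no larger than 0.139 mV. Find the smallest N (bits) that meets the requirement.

Number of steps required ≥ 1.024 V / 0.139 mV = 7366.91.
Need 2^N ≥ 7366.91; 2^12 = 4096, 2^13 = 8192.
Minimum N = 13.

13 bits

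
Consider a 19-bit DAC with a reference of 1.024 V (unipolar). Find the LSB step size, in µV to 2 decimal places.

1.95 µV

Full-scale span = 1.024 V.
LSB = 1.024 / 2^19 = 1.024 / 524288 = 1.95313e-06 V = 1.95 µV.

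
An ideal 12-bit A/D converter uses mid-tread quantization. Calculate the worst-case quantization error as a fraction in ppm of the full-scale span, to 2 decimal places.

Rounding → worst-case error = ½ LSB = V_FS/2^13, so 1e+06/8192 = 122.07 ppm of full scale.

122.07 ppm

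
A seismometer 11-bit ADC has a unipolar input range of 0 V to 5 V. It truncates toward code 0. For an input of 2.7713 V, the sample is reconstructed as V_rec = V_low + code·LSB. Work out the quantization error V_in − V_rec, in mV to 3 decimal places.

0.304 mV

Step size: 5 V ÷ 2^11 = 2.441 mV.
(2.7713 − 0)/0.00244141 = 1135.1245; ⌊·⌋ gives code 1135.
Reconstructed: 2.7709961 V.
Error = 2.7713 − 2.7709961 = 0.000303906 V = 0.304 mV.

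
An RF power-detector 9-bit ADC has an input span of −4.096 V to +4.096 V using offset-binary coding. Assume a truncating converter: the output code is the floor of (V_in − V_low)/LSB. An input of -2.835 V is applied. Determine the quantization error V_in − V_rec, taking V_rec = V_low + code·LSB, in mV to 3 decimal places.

13.000 mV

Step size: 8.192 V ÷ 2^9 = 16.000 mV.
Scaled input = 78.8125 LSBs, so code = 78.
V_rec = (−4.096) + 78·0.016 = -2.848 V.
Difference: 0.013 V → 13.000 mV.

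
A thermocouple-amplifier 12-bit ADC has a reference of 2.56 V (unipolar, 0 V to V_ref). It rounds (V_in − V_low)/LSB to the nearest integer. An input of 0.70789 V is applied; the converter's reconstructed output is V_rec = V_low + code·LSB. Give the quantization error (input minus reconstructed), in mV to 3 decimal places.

One LSB is 2.56 V / 4096 = 0.625 mV.
(0.70789 − 0)/0.000625 = 1132.6240; round gives code 1133.
Code 1133 maps back to 0 + 1133×0.000625 V = 0.708125 V.
V_in − V_rec = -0.000235 V = -0.235 mV.

-0.235 mV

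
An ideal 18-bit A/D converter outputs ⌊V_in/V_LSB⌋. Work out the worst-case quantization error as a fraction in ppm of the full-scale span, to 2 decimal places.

Truncating → worst-case error = 1 LSB = V_FS/2^18, so 1e+06/262144 = 3.8147 ppm of full scale.

3.81 ppm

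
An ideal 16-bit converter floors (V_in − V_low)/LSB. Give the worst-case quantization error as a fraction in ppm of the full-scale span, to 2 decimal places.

15.26 ppm

Truncating → worst-case error = 1 LSB = V_FS/2^16, so 1e+06/65536 = 15.2588 ppm of full scale.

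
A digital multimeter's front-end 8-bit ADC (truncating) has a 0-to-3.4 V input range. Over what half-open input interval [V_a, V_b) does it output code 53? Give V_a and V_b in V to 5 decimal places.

[0.70391 V, 0.71719 V)

LSB = 3.4/2^8 = 13.281 mV.
V_a = V_low + 53·LSB = 0.703906 V; V_b = V_low + 54·LSB = 0.717187 V.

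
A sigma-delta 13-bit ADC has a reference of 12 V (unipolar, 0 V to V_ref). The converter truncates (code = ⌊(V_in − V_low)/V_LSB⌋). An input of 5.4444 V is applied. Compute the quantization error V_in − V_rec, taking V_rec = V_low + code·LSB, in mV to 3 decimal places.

Step size: 12 V ÷ 2^13 = 1.465 mV.
(V_in − V_low)/LSB = (5.4444 − 0)/0.00146484 = 3716.7104 → code 3716 (floor).
Reconstructed: 5.4433594 V.
Difference: 0.00104063 V → 1.041 mV.

1.041 mV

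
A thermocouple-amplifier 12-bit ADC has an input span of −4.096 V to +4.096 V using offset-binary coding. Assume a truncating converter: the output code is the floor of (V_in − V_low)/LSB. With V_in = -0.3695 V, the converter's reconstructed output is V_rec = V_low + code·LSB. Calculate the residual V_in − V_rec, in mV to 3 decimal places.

0.500 mV

Step size: 8.192 V ÷ 2^12 = 2.000 mV.
(-0.3695 − (−4.096))/0.002 = 1863.2500; ⌊·⌋ gives code 1863.
V_rec = (−4.096) + 1863·0.002 = -0.37 V.
Error = -0.3695 − (−0.37) = 0.0005 V = 0.500 mV.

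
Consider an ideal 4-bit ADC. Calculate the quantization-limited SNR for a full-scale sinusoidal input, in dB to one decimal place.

25.8 dB

SNR ≈ 6.02·N + 1.76 dB = 6.02·4 + 1.76 = 25.84 dB.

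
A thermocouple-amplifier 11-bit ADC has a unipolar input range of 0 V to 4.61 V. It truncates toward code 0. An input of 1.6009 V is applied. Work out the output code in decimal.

code 711

With 2048 levels over 4.61 V, one step is 2.251 mV.
Input sits at 711.202 steps above V_low.
Floor → code 711.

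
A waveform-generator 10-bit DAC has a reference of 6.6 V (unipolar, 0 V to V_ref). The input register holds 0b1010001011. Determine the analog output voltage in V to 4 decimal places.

LSB = 6.6 V / 2^10 = 6.445 mV.
Code 0b1010001011 = 651 decimal.
V_out = 0 + 651 × 0.00644531 V = 4.1959 V.

4.1959 V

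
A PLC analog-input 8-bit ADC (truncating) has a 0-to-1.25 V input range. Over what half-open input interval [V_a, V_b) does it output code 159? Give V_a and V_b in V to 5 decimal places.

LSB = 1.25/2^8 = 4.883 mV.
V_a = V_low + 159·LSB = 0.776367 V; V_b = V_low + 160·LSB = 0.78125 V.

[0.77637 V, 0.78125 V)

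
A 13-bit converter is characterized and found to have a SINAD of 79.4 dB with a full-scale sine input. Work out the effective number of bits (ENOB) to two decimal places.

12.90 bits

ENOB = (SINAD − 1.76) / 6.02 = (79.4 − 1.76)/6.02 = 12.897.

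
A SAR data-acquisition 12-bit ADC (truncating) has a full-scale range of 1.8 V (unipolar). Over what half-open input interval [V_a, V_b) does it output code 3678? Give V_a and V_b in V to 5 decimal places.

LSB = 1.8/2^12 = 439.45 µV.
V_a = V_low + 3678·LSB = 1.61631 V; V_b = V_low + 3679·LSB = 1.61675 V.

[1.61631 V, 1.61675 V)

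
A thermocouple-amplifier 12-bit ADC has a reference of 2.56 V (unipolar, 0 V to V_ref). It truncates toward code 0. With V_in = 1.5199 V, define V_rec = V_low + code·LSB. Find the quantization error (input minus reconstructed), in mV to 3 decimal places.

LSB = 2.56/2^12 = 0.625 mV.
Scaled input = 2431.8400 LSBs, so code = 2431.
V_rec = 0 + 2431·0.000625 = 1.519375 V.
Error = 1.5199 − 1.519375 = 0.000525 V = 0.525 mV.

0.525 mV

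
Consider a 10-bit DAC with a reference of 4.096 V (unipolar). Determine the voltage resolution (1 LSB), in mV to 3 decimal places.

Full-scale span = 4.096 V.
LSB = 4.096 / 2^10 = 4.096 / 1024 = 0.004 V = 4.000 mV.

4.000 mV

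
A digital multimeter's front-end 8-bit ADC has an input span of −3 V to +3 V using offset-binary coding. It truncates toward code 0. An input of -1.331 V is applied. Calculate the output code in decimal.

LSB = 6 V / 256 = 23.438 mV.
(-1.331 − (−3)) / 0.0234375 = 71.211 LSBs.
So the output code is 71.

code 71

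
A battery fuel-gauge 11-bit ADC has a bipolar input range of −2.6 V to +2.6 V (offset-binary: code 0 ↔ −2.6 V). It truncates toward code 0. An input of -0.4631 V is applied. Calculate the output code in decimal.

code 841

With 2048 levels over 5.2 V, one step is 2.539 mV.
(V_in − V_low)/LSB = (-0.4631 − (−2.6)) / 0.00253906 = 841.610.
Floor → code 841.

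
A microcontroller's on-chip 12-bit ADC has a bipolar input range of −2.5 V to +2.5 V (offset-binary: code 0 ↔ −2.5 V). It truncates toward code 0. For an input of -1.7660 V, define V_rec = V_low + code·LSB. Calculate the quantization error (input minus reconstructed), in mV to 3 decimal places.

0.357 mV

One LSB is 5 V / 4096 = 1.221 mV.
(-1.7660 − (−2.5))/0.0012207 = 601.2928; ⌊·⌋ gives code 601.
Code 601 maps back to (−2.5) + 601×0.0012207 V = -1.7663574 V.
Difference: 0.000357422 V → 0.357 mV.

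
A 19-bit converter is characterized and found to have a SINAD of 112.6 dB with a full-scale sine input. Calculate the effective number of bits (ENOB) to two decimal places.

ENOB = (SINAD − 1.76) / 6.02 = (112.6 − 1.76)/6.02 = 18.412.

18.41 bits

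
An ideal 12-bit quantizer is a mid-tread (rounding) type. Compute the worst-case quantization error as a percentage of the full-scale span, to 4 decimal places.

0.0122 %

Rounding → worst-case error = ½ LSB = V_FS/2^13, so 100/8192 = 0.012207 % of full scale.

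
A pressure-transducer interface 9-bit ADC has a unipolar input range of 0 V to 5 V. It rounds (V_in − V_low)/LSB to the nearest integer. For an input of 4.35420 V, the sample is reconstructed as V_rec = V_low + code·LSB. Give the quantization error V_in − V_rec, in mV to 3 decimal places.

One LSB is 5 V / 512 = 9.766 mV.
Scaled input = 445.8701 LSBs, so code = 446.
Reconstructed: 4.3554688 V.
Error = 4.35420 − 4.3554688 = -0.00126875 V = -1.269 mV.

-1.269 mV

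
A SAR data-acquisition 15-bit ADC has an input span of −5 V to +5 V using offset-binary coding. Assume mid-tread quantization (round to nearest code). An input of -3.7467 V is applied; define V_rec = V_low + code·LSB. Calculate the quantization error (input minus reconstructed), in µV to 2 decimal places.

-56.93 µV

LSB = 10/2^15 = 305.18 µV.
(-3.7467 − (−5))/0.000305176 = 4106.8134; round gives code 4107.
Code 4107 maps back to (−5) + 4107×0.000305176 V = -3.7466431 V.
Difference: -5.69336e-05 V → -56.93 µV.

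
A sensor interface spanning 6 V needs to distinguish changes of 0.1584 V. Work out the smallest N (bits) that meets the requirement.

6 bits

Number of steps required ≥ 6 V / 0.1584 V = 37.88.
Need 2^N ≥ 37.88; 2^5 = 32, 2^6 = 64.
Minimum N = 6.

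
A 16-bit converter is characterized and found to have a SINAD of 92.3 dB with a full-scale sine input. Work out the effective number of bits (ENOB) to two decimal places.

15.04 bits

ENOB = (SINAD − 1.76) / 6.02 = (92.3 − 1.76)/6.02 = 15.040.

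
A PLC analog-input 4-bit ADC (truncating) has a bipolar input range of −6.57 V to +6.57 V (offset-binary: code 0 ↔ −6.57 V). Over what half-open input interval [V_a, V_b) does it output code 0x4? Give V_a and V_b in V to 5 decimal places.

[-3.28500 V, -2.46375 V)

LSB = 13.14/2^4 = 0.8213 V.
Code 0x4 = 4 decimal.
V_a = V_low + 4·LSB = -3.285 V; V_b = V_low + 5·LSB = -2.46375 V.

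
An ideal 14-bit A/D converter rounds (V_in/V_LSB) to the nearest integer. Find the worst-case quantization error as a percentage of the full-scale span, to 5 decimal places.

0.00305 %

Rounding → worst-case error = ½ LSB = V_FS/2^15, so 100/32768 = 0.00305176 % of full scale.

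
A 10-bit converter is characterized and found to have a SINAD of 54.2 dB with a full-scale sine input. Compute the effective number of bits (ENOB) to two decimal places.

ENOB = (SINAD − 1.76) / 6.02 = (54.2 − 1.76)/6.02 = 8.711.

8.71 bits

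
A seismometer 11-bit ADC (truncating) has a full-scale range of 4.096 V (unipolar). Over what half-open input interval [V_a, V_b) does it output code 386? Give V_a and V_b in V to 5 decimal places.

LSB = 4.096/2^11 = 2.000 mV.
V_a = V_low + 386·LSB = 0.772 V; V_b = V_low + 387·LSB = 0.774 V.

[0.77200 V, 0.77400 V)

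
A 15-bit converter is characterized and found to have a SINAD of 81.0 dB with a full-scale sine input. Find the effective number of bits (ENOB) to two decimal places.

13.16 bits

ENOB = (SINAD − 1.76) / 6.02 = (81.0 − 1.76)/6.02 = 13.163.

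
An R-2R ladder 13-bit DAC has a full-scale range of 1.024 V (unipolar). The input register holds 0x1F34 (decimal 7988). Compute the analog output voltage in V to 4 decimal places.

0.9985 V

LSB = 1.024 V / 2^13 = 125.00 µV.
Code 0x1F34 = 7988 decimal.
V_out = 0 + 7988 × 0.000125 V = 0.9985 V.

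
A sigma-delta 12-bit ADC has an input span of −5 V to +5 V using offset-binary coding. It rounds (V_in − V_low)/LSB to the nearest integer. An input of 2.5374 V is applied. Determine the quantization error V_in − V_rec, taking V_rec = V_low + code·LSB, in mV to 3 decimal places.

0.779 mV

LSB = 10/2^12 = 2.441 mV.
(V_in − V_low)/LSB = (2.5374 − (−5))/0.00244141 = 3087.3190 → code 3087 (round).
Code 3087 maps back to (−5) + 3087×0.00244141 V = 2.5366211 V.
Error = 2.5374 − 2.5366211 = 0.000778906 V = 0.779 mV.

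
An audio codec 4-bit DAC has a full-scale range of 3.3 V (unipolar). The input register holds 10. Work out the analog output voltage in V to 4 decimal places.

2.0625 V

LSB = 3.3 V / 2^4 = 206.250 mV.
V_out = 0 + 10 × 0.20625 V = 2.0625 V.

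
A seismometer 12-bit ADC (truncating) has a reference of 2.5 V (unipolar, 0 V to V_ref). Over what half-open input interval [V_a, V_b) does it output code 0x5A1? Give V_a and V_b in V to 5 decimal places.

LSB = 2.5/2^12 = 0.610 mV.
Code 0x5A1 = 1441 decimal.
V_a = V_low + 1441·LSB = 0.879517 V; V_b = V_low + 1442·LSB = 0.880127 V.

[0.87952 V, 0.88013 V)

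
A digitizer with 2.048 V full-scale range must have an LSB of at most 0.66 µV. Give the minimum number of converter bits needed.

22 bits

Number of steps required ≥ 2.048 V / 0.66 µV = 3103030.30.
Need 2^N ≥ 3103030.30; 2^21 = 2097152, 2^22 = 4194304.
Minimum N = 22.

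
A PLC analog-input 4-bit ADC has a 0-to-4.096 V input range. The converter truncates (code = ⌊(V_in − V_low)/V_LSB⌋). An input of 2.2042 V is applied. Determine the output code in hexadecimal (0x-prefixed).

Full-scale span = 4.096 V; LSB = 4.096/2^4 = 256.000 mV.
(2.2042 − 0) / 0.256 = 8.610 LSBs.
⌊·⌋(8.610) = 8.
In hexadecimal (0x-prefixed): 0x8.

code 0x8 (decimal 8)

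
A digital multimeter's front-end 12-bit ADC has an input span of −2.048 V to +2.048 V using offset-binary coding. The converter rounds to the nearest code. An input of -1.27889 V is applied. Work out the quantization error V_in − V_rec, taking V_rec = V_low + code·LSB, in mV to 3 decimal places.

LSB = 4.096/2^12 = 1.000 mV.
(-1.27889 − (−2.048))/0.001 = 769.1100; round gives code 769.
V_rec = (−2.048) + 769·0.001 = -1.279 V.
Difference: 0.00011 V → 0.110 mV.

0.110 mV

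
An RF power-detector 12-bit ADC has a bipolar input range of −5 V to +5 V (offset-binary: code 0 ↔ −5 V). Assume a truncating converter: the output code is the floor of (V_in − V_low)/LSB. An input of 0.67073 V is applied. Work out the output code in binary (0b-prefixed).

code 0b100100010010 (decimal 2322)

With 4096 levels over 10 V, one step is 2.441 mV.
(V_in − V_low)/LSB = (0.67073 − (−5)) / 0.00244141 = 2322.731.
⌊·⌋(2322.731) = 2322.
In binary (0b-prefixed): 0b100100010010.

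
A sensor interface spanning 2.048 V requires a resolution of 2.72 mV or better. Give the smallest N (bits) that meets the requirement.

Number of steps required ≥ 2.048 V / 2.72 mV = 752.94.
Need 2^N ≥ 752.94; 2^9 = 512, 2^10 = 1024.
Minimum N = 10.

10 bits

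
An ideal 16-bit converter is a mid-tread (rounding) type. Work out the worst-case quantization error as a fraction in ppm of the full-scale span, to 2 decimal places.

Rounding → worst-case error = ½ LSB = V_FS/2^17, so 1e+06/131072 = 7.62939 ppm of full scale.

7.63 ppm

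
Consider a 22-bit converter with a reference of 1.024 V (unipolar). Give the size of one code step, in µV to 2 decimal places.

0.24 µV

Full-scale span = 1.024 V.
LSB = 1.024 / 2^22 = 1.024 / 4194304 = 2.44141e-07 V = 0.24 µV.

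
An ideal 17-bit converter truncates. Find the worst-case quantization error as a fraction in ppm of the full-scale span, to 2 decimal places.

7.63 ppm

Truncating → worst-case error = 1 LSB = V_FS/2^17, so 1e+06/131072 = 7.62939 ppm of full scale.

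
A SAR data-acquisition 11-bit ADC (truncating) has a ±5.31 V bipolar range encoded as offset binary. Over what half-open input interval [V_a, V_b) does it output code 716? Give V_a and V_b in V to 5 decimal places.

[-1.59715 V, -1.59196 V)

LSB = 10.62/2^11 = 5.186 mV.
V_a = V_low + 716·LSB = -1.59715 V; V_b = V_low + 717·LSB = -1.59196 V.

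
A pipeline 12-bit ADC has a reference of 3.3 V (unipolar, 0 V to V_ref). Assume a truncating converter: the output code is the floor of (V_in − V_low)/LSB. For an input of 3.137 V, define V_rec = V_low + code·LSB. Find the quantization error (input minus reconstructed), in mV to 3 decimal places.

0.550 mV

One LSB is 3.3 V / 4096 = 0.806 mV.
(V_in − V_low)/LSB = (3.137 − 0)/0.000805664 = 3893.6824 → code 3893 (floor).
V_rec = 0 + 3893·0.000805664 = 3.1364502 V.
Error = 3.137 − 3.1364502 = 0.000549805 V = 0.550 mV.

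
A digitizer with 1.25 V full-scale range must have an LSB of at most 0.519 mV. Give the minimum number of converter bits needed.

12 bits

Number of steps required ≥ 1.25 V / 0.519 mV = 2408.48.
Need 2^N ≥ 2408.48; 2^11 = 2048, 2^12 = 4096.
Minimum N = 12.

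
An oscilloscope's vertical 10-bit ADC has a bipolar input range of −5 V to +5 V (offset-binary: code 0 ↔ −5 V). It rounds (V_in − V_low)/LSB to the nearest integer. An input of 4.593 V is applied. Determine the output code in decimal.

code 982

LSB = 10 V / 1024 = 9.766 mV.
Input sits at 982.323 steps above V_low.
round(982.323) = 982.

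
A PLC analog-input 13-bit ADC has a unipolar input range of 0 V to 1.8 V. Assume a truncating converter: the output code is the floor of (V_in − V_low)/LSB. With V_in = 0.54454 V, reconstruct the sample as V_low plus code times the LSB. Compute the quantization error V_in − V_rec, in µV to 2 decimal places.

57.58 µV

One LSB is 1.8 V / 8192 = 219.73 µV.
(V_in − V_low)/LSB = (0.54454 − 0)/0.000219727 = 2478.2620 → code 2478 (floor).
Code 2478 maps back to 0 + 2478×0.000219727 V = 0.54448242 V.
Difference: 5.75781e-05 V → 57.58 µV.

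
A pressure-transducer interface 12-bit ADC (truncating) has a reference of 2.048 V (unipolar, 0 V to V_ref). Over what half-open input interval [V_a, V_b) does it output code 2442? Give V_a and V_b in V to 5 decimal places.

LSB = 2.048/2^12 = 0.500 mV.
V_a = V_low + 2442·LSB = 1.221 V; V_b = V_low + 2443·LSB = 1.2215 V.

[1.22100 V, 1.22150 V)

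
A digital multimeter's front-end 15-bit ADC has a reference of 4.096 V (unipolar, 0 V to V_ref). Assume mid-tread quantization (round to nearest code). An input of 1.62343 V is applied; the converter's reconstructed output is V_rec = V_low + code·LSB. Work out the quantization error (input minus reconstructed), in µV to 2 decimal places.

Step size: 4.096 V ÷ 2^15 = 125.00 µV.
(1.62343 − 0)/0.000125 = 12987.4400; round gives code 12987.
Code 12987 maps back to 0 + 12987×0.000125 V = 1.623375 V.
Difference: 5.5e-05 V → 55.00 µV.

55.00 µV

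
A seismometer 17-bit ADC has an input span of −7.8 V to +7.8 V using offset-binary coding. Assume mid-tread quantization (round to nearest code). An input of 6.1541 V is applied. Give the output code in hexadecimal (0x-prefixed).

code 0x1C9FB (decimal 117243)

Full-scale span = 15.6 V; LSB = 15.6/2^17 = 119.02 µV.
(V_in − V_low)/LSB = (6.1541 − (−7.8)) / 0.000119019 = 117243.064.
Round → code 117243.
In hexadecimal (0x-prefixed): 0x1C9FB.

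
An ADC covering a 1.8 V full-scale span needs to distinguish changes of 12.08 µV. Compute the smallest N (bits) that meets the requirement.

Number of steps required ≥ 1.8 V / 12.08 µV = 149006.62.
Need 2^N ≥ 149006.62; 2^17 = 131072, 2^18 = 262144.
Minimum N = 18.

18 bits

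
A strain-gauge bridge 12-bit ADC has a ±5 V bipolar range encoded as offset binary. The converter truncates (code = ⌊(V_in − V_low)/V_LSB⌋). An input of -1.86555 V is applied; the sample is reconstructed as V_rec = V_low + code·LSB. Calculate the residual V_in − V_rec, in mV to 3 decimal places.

LSB = 10/2^12 = 2.441 mV.
Scaled input = 1283.8707 LSBs, so code = 1283.
V_rec = (−5) + 1283·0.00244141 = -1.8676758 V.
Difference: 0.00212578 V → 2.126 mV.

2.126 mV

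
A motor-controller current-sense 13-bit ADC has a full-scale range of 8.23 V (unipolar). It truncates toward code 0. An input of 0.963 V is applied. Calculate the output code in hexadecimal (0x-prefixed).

With 8192 levels over 8.23 V, one step is 1.005 mV.
(0.963 − 0) / 0.00100464 = 958.554 LSBs.
Floor → code 958.
In hexadecimal (0x-prefixed): 0x3BE.

code 0x3BE (decimal 958)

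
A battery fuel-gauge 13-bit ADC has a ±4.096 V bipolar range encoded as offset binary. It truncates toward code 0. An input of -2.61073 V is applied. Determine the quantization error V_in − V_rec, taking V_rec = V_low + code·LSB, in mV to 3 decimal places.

0.270 mV

One LSB is 8.192 V / 8192 = 1.000 mV.
(-2.61073 − (−4.096))/0.001 = 1485.2700; ⌊·⌋ gives code 1485.
Reconstructed: -2.611 V.
Difference: 0.00027 V → 0.270 mV.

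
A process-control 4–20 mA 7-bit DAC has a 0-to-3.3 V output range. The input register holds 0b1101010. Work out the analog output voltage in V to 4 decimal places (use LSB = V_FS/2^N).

LSB = 3.3 V / 2^7 = 25.781 mV.
Code 0b1101010 = 106 decimal.
V_out = 0 + 106 × 0.0257812 V = 2.73281 V.

2.7328 V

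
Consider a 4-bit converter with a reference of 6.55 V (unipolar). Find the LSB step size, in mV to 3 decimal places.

Full-scale span = 6.55 V.
LSB = 6.55 / 2^4 = 6.55 / 16 = 0.409375 V = 409.375 mV.

409.375 mV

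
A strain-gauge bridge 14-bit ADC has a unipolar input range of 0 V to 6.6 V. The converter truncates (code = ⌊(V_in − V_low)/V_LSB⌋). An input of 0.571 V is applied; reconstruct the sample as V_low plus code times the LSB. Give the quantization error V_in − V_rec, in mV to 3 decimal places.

0.187 mV

One LSB is 6.6 V / 16384 = 402.83 µV.
Scaled input = 1417.4642 LSBs, so code = 1417.
Code 1417 maps back to 0 + 1417×0.000402832 V = 0.57081299 V.
Error = 0.571 − 0.57081299 = 0.000187012 V = 0.187 mV.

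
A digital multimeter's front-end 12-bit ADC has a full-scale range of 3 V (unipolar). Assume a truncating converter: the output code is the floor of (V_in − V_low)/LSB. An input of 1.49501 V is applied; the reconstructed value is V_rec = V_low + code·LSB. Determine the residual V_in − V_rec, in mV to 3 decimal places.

0.137 mV

Step size: 3 V ÷ 2^12 = 0.732 mV.
Scaled input = 2041.1870 LSBs, so code = 2041.
V_rec = 0 + 2041·0.000732422 = 1.494873 V.
Error = 1.49501 − 1.494873 = 0.000136953 V = 0.137 mV.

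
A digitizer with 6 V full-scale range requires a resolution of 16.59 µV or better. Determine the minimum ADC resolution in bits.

Number of steps required ≥ 6 V / 16.59 µV = 361663.65.
Need 2^N ≥ 361663.65; 2^18 = 262144, 2^19 = 524288.
Minimum N = 19.

19 bits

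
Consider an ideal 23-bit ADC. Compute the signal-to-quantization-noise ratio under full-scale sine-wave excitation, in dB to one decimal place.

SNR ≈ 6.02·N + 1.76 dB = 6.02·23 + 1.76 = 140.22 dB.

140.2 dB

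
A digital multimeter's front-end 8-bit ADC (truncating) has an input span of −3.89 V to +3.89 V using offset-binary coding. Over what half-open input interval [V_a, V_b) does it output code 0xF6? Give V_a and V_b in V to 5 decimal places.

LSB = 7.78/2^8 = 30.391 mV.
Code 0xF6 = 246 decimal.
V_a = V_low + 246·LSB = 3.58609 V; V_b = V_low + 247·LSB = 3.61648 V.

[3.58609 V, 3.61648 V)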